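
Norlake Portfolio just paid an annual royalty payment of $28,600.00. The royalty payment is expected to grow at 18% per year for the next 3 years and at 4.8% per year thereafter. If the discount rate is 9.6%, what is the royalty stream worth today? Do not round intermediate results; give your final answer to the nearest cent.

D_1 = 33748.00000
D_2 = 39822.64000
D_3 = 46990.71520
Terminal value at year 3: TV = D_3×(1+g_2)/(r−g_2) = 49246.26953/0.048 = 1025963.94853
P_0 = D_1/(1+r)^1 + D_2/(1+r)^2 + D_3/(1+r)^3 + TV/(1+r)^3
    = 30791.97080 + 33151.93937 + 35692.78144 + 779292.39470 = 878929.08630

$878929.09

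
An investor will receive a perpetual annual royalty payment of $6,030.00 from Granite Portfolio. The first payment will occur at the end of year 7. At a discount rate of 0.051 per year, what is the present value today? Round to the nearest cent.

Value at end of year 6: C / r = $6,030.00 / 0.051 = $118,235.2941
Discount to today: PV = $118,235.2941 / (1 + 0.051)^6 = $118,235.2941 / 1.347772 = $87,726.51

$87726.51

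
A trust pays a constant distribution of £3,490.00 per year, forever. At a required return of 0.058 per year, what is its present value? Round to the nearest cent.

Level perpetuity: PV = C / r = £3,490.00 / 0.058 = £60,172.41

£60172.41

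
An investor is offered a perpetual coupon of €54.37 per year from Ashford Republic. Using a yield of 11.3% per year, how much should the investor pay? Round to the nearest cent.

Level perpetuity: PV = C / r = €54.37 / 0.113 = €481.15

€481.15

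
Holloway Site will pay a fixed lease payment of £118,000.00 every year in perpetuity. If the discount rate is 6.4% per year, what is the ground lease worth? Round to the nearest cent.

£1843750.00

Level perpetuity: PV = C / r = £118,000.00 / 0.064 = £1,843,750.00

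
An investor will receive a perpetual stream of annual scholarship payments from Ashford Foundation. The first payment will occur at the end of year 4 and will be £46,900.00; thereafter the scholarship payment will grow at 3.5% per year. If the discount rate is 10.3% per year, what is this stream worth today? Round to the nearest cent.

Value at end of year 3: C₁ / (r − g) = £46,900.00 / (0.103 − 0.035) = £689,705.8824
Discount to today: PV = £689,705.8824 / (1 + 0.103)^3 = £689,705.8824 / 1.341920 = £513,969.55

£513969.55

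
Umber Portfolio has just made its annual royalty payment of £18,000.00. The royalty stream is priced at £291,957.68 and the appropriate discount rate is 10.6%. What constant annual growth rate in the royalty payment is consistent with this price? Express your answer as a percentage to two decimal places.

P = D₀(1+g)/(r−g) ⇒ P(r−g) = D₀(1+g) ⇒ g(P+D₀) = P·r − D₀
g = (P·r − D₀)/(P + D₀) = (£291,957.68×0.106 − £18,000.00) / (£291,957.68 + £18,000.00) = 0.041772

4.18%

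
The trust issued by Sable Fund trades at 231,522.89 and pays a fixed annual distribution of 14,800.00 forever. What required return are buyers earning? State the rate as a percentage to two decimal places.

P = C/r ⇒ r = C/P = 14,800.00/231,522.89 = 0.063925

6.39%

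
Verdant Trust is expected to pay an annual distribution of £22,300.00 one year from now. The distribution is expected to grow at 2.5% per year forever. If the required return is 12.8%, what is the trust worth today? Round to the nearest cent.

Growing perpetuity: P = D₁ / (r − g) = £22,300.0000 / (0.128 − 0.025) = £216,504.85

£216504.85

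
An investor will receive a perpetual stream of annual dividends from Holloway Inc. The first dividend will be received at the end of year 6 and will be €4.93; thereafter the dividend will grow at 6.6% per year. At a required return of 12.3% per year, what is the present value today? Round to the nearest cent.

Value at end of year 5: C₁ / (r − g) = €4.93 / (0.123 − 0.066) = €86.4912
Discount to today: PV = €86.4912 / (1 + 0.123)^5 = €86.4912 / 1.786071 = €48.43

€48.43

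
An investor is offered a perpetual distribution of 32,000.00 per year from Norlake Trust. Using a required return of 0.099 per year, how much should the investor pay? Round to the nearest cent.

323232.32

Level perpetuity: PV = C / r = 32,000.00 / 0.099 = 323,232.32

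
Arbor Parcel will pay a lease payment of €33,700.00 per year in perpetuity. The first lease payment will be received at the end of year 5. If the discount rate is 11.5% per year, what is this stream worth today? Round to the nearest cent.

Value at end of year 4: C / r = €33,700.00 / 0.115 = €293,043.4783
Discount to today: PV = €293,043.4783 / (1 + 0.115)^4 = €293,043.4783 / 1.545608 = €189,597.49

€189597.49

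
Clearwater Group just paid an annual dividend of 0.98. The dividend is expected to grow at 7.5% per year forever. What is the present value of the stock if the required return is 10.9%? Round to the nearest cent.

D₁ = D₀ × (1 + g) = 0.98 × 1.075 = 1.0535
Growing perpetuity: P = D₁ / (r − g) = 1.0535 / (0.109 − 0.075) = 30.99

30.99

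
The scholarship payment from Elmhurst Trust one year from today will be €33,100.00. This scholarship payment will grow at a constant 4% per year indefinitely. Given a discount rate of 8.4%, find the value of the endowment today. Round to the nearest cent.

€752272.73

Growing perpetuity: P = D₁ / (r − g) = €33,100.0000 / (0.084 − 0.04) = €752,272.73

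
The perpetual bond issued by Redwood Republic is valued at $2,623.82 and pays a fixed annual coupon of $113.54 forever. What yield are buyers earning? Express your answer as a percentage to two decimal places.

4.33%

P = C/r ⇒ r = C/P = $113.54/$2,623.82 = 0.043273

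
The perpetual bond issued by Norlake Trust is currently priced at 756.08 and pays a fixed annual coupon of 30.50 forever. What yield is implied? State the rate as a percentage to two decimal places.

P = C/r ⇒ r = C/P = 30.50/756.08 = 0.040340

4.03%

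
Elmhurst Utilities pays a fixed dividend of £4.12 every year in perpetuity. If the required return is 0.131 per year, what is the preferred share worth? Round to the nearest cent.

£31.45

Level perpetuity: PV = C / r = £4.12 / 0.131 = £31.45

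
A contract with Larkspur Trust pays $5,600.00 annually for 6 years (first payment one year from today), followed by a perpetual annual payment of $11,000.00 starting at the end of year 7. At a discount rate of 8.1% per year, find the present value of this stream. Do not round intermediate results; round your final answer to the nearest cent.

PV of 6-year annuity: $5,600.00 × [1 − (1+0.081)^−6] / 0.081 = 25809.77763
Perpetuity value at year 6: $11,000.00 / 0.081 = 135802.46914
PV of perpetuity: 135802.46914 / (1+0.081)^6 = 85104.69166
Total PV = 25809.77763 + 85104.69166 = 110914.46928

$110914.47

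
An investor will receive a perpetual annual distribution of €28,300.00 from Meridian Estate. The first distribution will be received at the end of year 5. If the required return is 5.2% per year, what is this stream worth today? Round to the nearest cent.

Value at end of year 4: C / r = €28,300.00 / 0.052 = €544,230.7692
Discount to today: PV = €544,230.7692 / (1 + 0.052)^4 = €544,230.7692 / 1.224794 = €444,344.83

€444344.83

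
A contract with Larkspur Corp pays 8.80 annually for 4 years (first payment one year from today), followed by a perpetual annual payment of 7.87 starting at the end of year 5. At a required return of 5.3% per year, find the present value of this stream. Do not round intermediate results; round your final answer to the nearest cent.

PV of 4-year annuity: 8.80 × [1 − (1+0.053)^−4] / 0.053 = 30.98813
Perpetuity value at year 4: 7.87 / 0.053 = 148.49057
PV of perpetuity: 148.49057 / (1+0.053)^4 = 120.77732
Total PV = 30.98813 + 120.77732 = 151.76545

151.77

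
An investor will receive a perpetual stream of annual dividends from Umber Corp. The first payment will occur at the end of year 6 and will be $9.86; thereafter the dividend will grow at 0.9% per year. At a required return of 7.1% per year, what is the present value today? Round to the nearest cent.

$112.86

Value at end of year 5: C₁ / (r − g) = $9.86 / (0.071 − 0.009) = $159.0323
Discount to today: PV = $159.0323 / (1 + 0.071)^5 = $159.0323 / 1.409118 = $112.86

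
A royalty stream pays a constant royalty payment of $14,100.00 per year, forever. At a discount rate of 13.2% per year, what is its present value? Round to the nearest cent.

Level perpetuity: PV = C / r = $14,100.00 / 0.132 = $106,818.18

$106818.18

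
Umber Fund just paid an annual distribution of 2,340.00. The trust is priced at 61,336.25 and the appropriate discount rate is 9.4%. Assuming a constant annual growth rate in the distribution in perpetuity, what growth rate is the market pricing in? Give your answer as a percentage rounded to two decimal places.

5.38%

P = D₀(1+g)/(r−g) ⇒ P(r−g) = D₀(1+g) ⇒ g(P+D₀) = P·r − D₀
g = (P·r − D₀)/(P + D₀) = (61,336.25×0.094 − 2,340.00) / (61,336.25 + 2,340.00) = 0.053797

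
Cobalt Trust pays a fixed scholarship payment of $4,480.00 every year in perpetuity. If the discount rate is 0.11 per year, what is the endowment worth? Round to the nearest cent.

$40727.27

Level perpetuity: PV = C / r = $4,480.00 / 0.11 = $40,727.27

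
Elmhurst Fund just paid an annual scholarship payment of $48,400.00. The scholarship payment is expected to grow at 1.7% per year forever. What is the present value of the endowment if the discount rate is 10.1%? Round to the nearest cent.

$585985.71

D₁ = D₀ × (1 + g) = $48,400.00 × 1.017 = $49,222.8000
Growing perpetuity: P = D₁ / (r − g) = $49,222.8000 / (0.101 − 0.017) = $585,985.71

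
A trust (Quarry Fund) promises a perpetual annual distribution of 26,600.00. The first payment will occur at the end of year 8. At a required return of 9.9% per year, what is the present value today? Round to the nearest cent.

Value at end of year 7: C / r = 26,600.00 / 0.099 = 268,686.8687
Discount to today: PV = 268,686.8687 / (1 + 0.099)^7 = 268,686.8687 / 1.936350 = 138,759.46

138759.46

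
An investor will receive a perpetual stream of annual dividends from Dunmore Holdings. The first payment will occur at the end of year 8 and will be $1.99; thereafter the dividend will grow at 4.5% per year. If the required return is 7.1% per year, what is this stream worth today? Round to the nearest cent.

Value at end of year 7: C₁ / (r − g) = $1.99 / (0.071 − 0.045) = $76.5385
Discount to today: PV = $76.5385 / (1 + 0.071)^7 = $76.5385 / 1.616316 = $47.35

$47.35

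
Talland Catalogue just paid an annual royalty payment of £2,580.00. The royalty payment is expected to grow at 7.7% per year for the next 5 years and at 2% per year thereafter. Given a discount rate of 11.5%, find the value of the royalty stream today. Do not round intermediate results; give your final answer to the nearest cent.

£34931.16

D_1 = 2778.66000
D_2 = 2992.61682
D_3 = 3223.04832
D_4 = 3471.22304
D_5 = 3738.50721
Terminal value at year 5: TV = D_5×(1+g_2)/(r−g_2) = 3813.27735/0.095 = 40139.76161
P_0 = D_1/(1+r)^1 + D_2/(1+r)^2 + D_3/(1+r)^3 + D_4/(1+r)^4 + D_5/(1+r)^5 + TV/(1+r)^5
    = 2492.07175 + 2407.14016 + 2325.10309 + 2245.86191 + 2169.32133 + 23291.66054 = 34931.15878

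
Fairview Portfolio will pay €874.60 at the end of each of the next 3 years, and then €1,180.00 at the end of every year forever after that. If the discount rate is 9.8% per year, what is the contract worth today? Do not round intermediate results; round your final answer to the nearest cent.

€11278.65

PV of 3-year annuity: €874.60 × [1 − (1+0.098)^−3] / 0.098 = 2182.68184
Perpetuity value at year 3: €1,180.00 / 0.098 = 12040.81633
PV of perpetuity: 12040.81633 / (1+0.098)^3 = 9095.96774
Total PV = 2182.68184 + 9095.96774 = 11278.64958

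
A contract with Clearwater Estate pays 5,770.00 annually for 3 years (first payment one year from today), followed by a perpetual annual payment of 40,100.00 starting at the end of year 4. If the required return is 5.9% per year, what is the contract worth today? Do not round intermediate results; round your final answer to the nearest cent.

587726.47

PV of 3-year annuity: 5,770.00 × [1 − (1+0.059)^−3] / 0.059 = 15451.85906
Perpetuity value at year 3: 40,100.00 / 0.059 = 679661.01695
PV of perpetuity: 679661.01695 / (1+0.059)^3 = 572274.61340
Total PV = 15451.85906 + 572274.61340 = 587726.47247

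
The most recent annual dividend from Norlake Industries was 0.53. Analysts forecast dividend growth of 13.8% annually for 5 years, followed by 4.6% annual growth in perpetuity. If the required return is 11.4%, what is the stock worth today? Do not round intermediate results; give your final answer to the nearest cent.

11.90

D_1 = 0.60314
D_2 = 0.68637
D_3 = 0.78109
D_4 = 0.88888
D_5 = 1.01155
Terminal value at year 5: TV = D_5×(1+g_2)/(r−g_2) = 1.05808/0.068 = 15.56001
P_0 = D_1/(1+r)^1 + D_2/(1+r)^2 + D_3/(1+r)^3 + D_4/(1+r)^4 + D_5/(1+r)^5 + TV/(1+r)^5
    = 0.54142 + 0.55308 + 0.56500 + 0.57717 + 0.58961 + 9.06951 = 11.89579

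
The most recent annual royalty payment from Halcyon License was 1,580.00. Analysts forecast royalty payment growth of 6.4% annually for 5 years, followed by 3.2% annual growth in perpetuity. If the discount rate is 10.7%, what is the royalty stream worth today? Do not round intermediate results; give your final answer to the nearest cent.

D_1 = 1681.12000
D_2 = 1788.71168
D_3 = 1903.18923
D_4 = 2024.99334
D_5 = 2154.59291
Terminal value at year 5: TV = D_5×(1+g_2)/(r−g_2) = 2223.53988/0.075 = 29647.19847
P_0 = D_1/(1+r)^1 + D_2/(1+r)^2 + D_3/(1+r)^3 + D_4/(1+r)^4 + D_5/(1+r)^5 + TV/(1+r)^5
    = 1518.62692 + 1459.63780 + 1402.94003 + 1348.44462 + 1296.06601 + 17833.86835 = 24859.58373

24859.58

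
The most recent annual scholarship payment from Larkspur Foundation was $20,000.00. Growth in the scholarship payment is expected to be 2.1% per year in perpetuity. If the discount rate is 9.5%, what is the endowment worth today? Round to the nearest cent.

$275945.95

D₁ = D₀ × (1 + g) = $20,000.00 × 1.021 = $20,420.0000
Growing perpetuity: P = D₁ / (r − g) = $20,420.0000 / (0.095 − 0.021) = $275,945.95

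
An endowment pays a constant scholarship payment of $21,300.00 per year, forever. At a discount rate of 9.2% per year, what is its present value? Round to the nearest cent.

Level perpetuity: PV = C / r = $21,300.00 / 0.092 = $231,521.74

$231521.74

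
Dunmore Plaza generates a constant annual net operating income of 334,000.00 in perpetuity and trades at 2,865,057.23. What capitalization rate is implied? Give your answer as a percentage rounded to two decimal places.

11.66%

P = C/r ⇒ r = C/P = 334,000.00/2,865,057.23 = 0.116577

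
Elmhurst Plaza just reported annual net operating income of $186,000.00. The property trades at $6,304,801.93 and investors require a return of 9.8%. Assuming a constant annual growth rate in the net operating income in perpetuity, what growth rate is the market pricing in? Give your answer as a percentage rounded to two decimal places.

6.65%

P = D₀(1+g)/(r−g) ⇒ P(r−g) = D₀(1+g) ⇒ g(P+D₀) = P·r − D₀
g = (P·r − D₀)/(P + D₀) = ($6,304,801.93×0.098 − $186,000.00) / ($6,304,801.93 + $186,000.00) = 0.066536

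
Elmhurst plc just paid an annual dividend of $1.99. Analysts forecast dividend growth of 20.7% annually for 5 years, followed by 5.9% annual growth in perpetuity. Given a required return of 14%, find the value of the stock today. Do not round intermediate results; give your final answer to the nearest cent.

$46.46

D_1 = 2.40193
D_2 = 2.89913
D_3 = 3.49925
D_4 = 4.22359
D_5 = 5.09788
Terminal value at year 5: TV = D_5×(1+g_2)/(r−g_2) = 5.39865/0.081 = 66.65003
P_0 = D_1/(1+r)^1 + D_2/(1+r)^2 + D_3/(1+r)^3 + D_4/(1+r)^4 + D_5/(1+r)^5 + TV/(1+r)^5
    = 2.10696 + 2.23079 + 2.36189 + 2.50071 + 2.64768 + 34.61594 = 46.46396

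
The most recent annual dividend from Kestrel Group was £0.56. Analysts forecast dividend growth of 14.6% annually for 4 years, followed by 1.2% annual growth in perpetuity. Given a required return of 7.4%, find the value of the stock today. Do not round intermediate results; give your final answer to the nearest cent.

£14.49

D_1 = 0.64176
D_2 = 0.73546
D_3 = 0.84283
D_4 = 0.96589
Terminal value at year 4: TV = D_4×(1+g_2)/(r−g_2) = 0.97748/0.062 = 15.76577
P_0 = D_1/(1+r)^1 + D_2/(1+r)^2 + D_3/(1+r)^3 + D_4/(1+r)^4 + TV/(1+r)^4
    = 0.59754 + 0.63760 + 0.68034 + 0.72595 + 11.84945 = 14.49089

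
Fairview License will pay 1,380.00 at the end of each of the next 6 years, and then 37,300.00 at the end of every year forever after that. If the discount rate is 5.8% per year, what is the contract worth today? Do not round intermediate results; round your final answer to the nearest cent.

PV of 6-year annuity: 1,380.00 × [1 − (1+0.058)^−6] / 0.058 = 6828.75881
Perpetuity value at year 6: 37,300.00 / 0.058 = 643103.44828
PV of perpetuity: 643103.44828 / (1+0.058)^6 = 458529.02524
Total PV = 6828.75881 + 458529.02524 = 465357.78405

465357.78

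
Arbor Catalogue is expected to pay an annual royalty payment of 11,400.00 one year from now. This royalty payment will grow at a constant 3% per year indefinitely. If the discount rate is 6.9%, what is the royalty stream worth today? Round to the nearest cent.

Growing perpetuity: P = D₁ / (r − g) = 11,400.0000 / (0.069 − 0.03) = 292,307.69

292307.69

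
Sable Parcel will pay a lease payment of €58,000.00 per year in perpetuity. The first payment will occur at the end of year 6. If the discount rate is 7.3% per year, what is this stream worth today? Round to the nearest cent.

€558607.19

Value at end of year 5: C / r = €58,000.00 / 0.073 = €794,520.5479
Discount to today: PV = €794,520.5479 / (1 + 0.073)^5 = €794,520.5479 / 1.422324 = €558,607.19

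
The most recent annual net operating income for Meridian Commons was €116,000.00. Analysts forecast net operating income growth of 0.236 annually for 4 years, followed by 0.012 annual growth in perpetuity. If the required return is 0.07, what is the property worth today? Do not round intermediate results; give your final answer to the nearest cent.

€4277820.36

D_1 = 143376.00000
D_2 = 177212.73600
D_3 = 219034.94170
D_4 = 270727.18794
Terminal value at year 4: TV = D_4×(1+g_2)/(r−g_2) = 273975.91419/0.058 = 4723722.65847
P_0 = D_1/(1+r)^1 + D_2/(1+r)^2 + D_3/(1+r)^3 + D_4/(1+r)^4 + TV/(1+r)^4
    = 133996.26168 + 154784.46677 + 178797.75787 + 206536.47545 + 3603705.39919 = 4277820.36096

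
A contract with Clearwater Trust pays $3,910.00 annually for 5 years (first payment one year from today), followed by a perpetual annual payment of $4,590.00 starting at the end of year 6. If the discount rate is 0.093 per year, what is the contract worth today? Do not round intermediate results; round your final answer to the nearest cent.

PV of 5-year annuity: $3,910.00 × [1 − (1+0.093)^−5] / 0.093 = 15090.88656
Perpetuity value at year 5: $4,590.00 / 0.093 = 49354.83871
PV of perpetuity: 49354.83871 / (1+0.093)^5 = 31639.45013
Total PV = 15090.88656 + 31639.45013 = 46730.33670

$46730.34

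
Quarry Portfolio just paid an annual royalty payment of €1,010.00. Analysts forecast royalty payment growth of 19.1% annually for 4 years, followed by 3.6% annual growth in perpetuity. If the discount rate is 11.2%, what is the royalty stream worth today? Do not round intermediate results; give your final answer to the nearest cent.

€22927.73

D_1 = 1202.91000
D_2 = 1432.66581
D_3 = 1706.30498
D_4 = 2032.20923
Terminal value at year 4: TV = D_4×(1+g_2)/(r−g_2) = 2105.36876/0.076 = 27702.22057
P_0 = D_1/(1+r)^1 + D_2/(1+r)^2 + D_3/(1+r)^3 + D_4/(1+r)^4 + TV/(1+r)^4
    = 1081.75360 + 1158.60480 + 1240.91575 + 1329.07433 + 18117.38169 = 22927.73016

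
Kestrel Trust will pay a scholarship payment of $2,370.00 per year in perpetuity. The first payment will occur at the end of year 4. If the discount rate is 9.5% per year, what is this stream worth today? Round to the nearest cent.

$19001.26

Value at end of year 3: C / r = $2,370.00 / 0.095 = $24,947.3684
Discount to today: PV = $24,947.3684 / (1 + 0.095)^3 = $24,947.3684 / 1.312932 = $19,001.26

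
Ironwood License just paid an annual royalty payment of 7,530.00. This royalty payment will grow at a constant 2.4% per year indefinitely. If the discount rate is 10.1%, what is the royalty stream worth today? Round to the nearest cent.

100139.22

D₁ = D₀ × (1 + g) = 7,530.00 × 1.024 = 7,710.7200
Growing perpetuity: P = D₁ / (r − g) = 7,710.7200 / (0.101 − 0.024) = 100,139.22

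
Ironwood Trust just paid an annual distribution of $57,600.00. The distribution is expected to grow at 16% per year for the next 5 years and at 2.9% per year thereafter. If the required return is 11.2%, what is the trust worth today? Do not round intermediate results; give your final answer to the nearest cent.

D_1 = 66816.00000
D_2 = 77506.56000
D_3 = 89907.60960
D_4 = 104292.82714
D_5 = 120979.67948
Terminal value at year 5: TV = D_5×(1+g_2)/(r−g_2) = 124488.09018/0.083 = 1499856.50822
P_0 = D_1/(1+r)^1 + D_2/(1+r)^2 + D_3/(1+r)^3 + D_4/(1+r)^4 + D_5/(1+r)^5 + TV/(1+r)^5
    = 60086.33094 + 62679.98551 + 65385.59639 + 68207.99624 + 71152.22629 + 882116.15486 = 1209628.29023

$1209628.29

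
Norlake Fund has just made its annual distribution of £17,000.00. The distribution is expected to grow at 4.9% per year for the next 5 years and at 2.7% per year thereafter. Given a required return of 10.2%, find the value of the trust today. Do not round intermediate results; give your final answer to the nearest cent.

£255434.29

D_1 = 17833.00000
D_2 = 18706.81700
D_3 = 19623.45103
D_4 = 20585.00013
D_5 = 21593.66514
Terminal value at year 5: TV = D_5×(1+g_2)/(r−g_2) = 22176.69410/0.075 = 295689.25465
P_0 = D_1/(1+r)^1 + D_2/(1+r)^2 + D_3/(1+r)^3 + D_4/(1+r)^4 + D_5/(1+r)^5 + TV/(1+r)^5
    = 16182.39564 + 15404.11346 + 14663.26227 + 13958.04185 + 13286.73857 + 181939.74009 = 255434.29188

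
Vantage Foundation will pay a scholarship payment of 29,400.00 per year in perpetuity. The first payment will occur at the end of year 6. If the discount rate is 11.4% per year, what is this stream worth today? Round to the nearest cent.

Value at end of year 5: C / r = 29,400.00 / 0.114 = 257,894.7368
Discount to today: PV = 257,894.7368 / (1 + 0.114)^5 = 257,894.7368 / 1.715639 = 150,319.92

150319.92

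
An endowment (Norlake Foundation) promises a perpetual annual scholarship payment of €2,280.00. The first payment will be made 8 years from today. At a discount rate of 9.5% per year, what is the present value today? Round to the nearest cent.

Value at end of year 7: C / r = €2,280.00 / 0.095 = €24,000.0000
Discount to today: PV = €24,000.0000 / (1 + 0.095)^7 = €24,000.0000 / 1.887552 = €12,714.88

€12714.88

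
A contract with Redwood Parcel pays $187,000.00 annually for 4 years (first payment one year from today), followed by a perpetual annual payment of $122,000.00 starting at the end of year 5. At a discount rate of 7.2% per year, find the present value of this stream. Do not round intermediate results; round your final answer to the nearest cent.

$1913622.75

PV of 4-year annuity: $187,000.00 × [1 − (1+0.072)^−4] / 0.072 = 630559.12505
Perpetuity value at year 4: $122,000.00 / 0.072 = 1694444.44444
PV of perpetuity: 1694444.44444 / (1+0.072)^4 = 1283063.62489
Total PV = 630559.12505 + 1283063.62489 = 1913622.74994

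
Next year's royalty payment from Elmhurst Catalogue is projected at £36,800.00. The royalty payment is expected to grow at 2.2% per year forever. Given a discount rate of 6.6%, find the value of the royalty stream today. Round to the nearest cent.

£836363.64

Growing perpetuity: P = D₁ / (r − g) = £36,800.0000 / (0.066 − 0.022) = £836,363.64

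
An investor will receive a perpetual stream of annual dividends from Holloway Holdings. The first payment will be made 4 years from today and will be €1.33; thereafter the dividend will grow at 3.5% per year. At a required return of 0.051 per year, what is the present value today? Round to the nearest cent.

Value at end of year 3: C₁ / (r − g) = €1.33 / (0.051 − 0.035) = €83.1250
Discount to today: PV = €83.1250 / (1 + 0.051)^3 = €83.1250 / 1.160936 = €71.60

€71.60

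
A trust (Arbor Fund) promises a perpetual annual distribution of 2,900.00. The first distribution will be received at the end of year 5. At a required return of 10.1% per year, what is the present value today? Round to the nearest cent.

Value at end of year 4: C / r = 2,900.00 / 0.101 = 28,712.8713
Discount to today: PV = 28,712.8713 / (1 + 0.101)^4 = 28,712.8713 / 1.469431 = 19,540.13

19540.13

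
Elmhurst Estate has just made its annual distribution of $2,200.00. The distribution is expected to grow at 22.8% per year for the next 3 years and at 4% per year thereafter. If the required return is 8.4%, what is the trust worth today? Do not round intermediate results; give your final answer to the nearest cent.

$84112.01

D_1 = 2701.60000
D_2 = 3317.56480
D_3 = 4073.96957
Terminal value at year 3: TV = D_3×(1+g_2)/(r−g_2) = 4236.92836/0.044 = 96293.82630
P_0 = D_1/(1+r)^1 + D_2/(1+r)^2 + D_3/(1+r)^3 + TV/(1+r)^3
    = 2492.25092 + 2823.32485 + 3198.37907 + 75598.05072 = 84112.00556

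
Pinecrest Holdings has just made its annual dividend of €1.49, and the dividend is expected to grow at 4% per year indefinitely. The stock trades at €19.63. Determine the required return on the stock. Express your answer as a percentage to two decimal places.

D₁ = €1.49 × 1.04 = €1.5496
P = D₁/(r − g) ⇒ r = D₁/P + g = €1.5496/€19.63 + 0.04 = 0.078940 + 0.04 = 0.118940

11.89%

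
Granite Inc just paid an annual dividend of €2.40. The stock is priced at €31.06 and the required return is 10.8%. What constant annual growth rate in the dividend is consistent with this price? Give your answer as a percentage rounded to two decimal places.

P = D₀(1+g)/(r−g) ⇒ P(r−g) = D₀(1+g) ⇒ g(P+D₀) = P·r − D₀
g = (P·r − D₀)/(P + D₀) = (€31.06×0.108 − €2.40) / (€31.06 + €2.40) = 0.028526

2.85%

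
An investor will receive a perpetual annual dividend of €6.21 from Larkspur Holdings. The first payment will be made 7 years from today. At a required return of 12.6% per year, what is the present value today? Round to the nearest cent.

Value at end of year 6: C / r = €6.21 / 0.126 = €49.2857
Discount to today: PV = €49.2857 / (1 + 0.126)^6 = €49.2857 / 2.038123 = €24.18

€24.18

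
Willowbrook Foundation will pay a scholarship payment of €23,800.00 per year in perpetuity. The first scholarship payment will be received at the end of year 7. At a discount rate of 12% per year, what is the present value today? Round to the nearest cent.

€100481.84

Value at end of year 6: C / r = €23,800.00 / 0.12 = €198,333.3333
Discount to today: PV = €198,333.3333 / (1 + 0.12)^6 = €198,333.3333 / 1.973823 = €100,481.84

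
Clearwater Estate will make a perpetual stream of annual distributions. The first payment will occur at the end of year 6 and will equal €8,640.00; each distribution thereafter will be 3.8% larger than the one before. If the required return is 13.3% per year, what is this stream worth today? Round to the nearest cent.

Value at end of year 5: C₁ / (r − g) = €8,640.00 / (0.133 − 0.038) = €90,947.3684
Discount to today: PV = €90,947.3684 / (1 + 0.133)^5 = €90,947.3684 / 1.867022 = €48,712.52

€48712.52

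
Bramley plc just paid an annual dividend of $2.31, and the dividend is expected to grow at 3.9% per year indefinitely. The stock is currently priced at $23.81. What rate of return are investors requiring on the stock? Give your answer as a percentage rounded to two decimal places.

13.98%

D₁ = $2.31 × 1.039 = $2.4001
P = D₁/(r − g) ⇒ r = D₁/P + g = $2.4001/$23.81 + 0.039 = 0.100802 + 0.039 = 0.139802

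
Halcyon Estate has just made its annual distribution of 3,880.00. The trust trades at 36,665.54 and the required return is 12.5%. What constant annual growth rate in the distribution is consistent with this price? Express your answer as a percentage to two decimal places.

P = D₀(1+g)/(r−g) ⇒ P(r−g) = D₀(1+g) ⇒ g(P+D₀) = P·r − D₀
g = (P·r − D₀)/(P + D₀) = (36,665.54×0.125 − 3,880.00) / (36,665.54 + 3,880.00) = 0.017343

1.73%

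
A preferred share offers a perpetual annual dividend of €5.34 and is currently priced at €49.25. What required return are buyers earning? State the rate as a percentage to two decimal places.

10.84%

P = C/r ⇒ r = C/P = €5.34/€49.25 = 0.108426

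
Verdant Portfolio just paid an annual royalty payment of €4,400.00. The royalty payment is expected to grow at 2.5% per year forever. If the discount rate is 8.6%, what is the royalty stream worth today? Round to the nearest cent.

D₁ = D₀ × (1 + g) = €4,400.00 × 1.025 = €4,510.0000
Growing perpetuity: P = D₁ / (r − g) = €4,510.0000 / (0.086 − 0.025) = €73,934.43

€73934.43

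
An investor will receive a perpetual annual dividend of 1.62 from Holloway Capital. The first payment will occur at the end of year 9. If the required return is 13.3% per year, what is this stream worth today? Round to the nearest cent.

Value at end of year 8: C / r = 1.62 / 0.133 = 12.1805
Discount to today: PV = 12.1805 / (1 + 0.133)^8 = 12.1805 / 2.715434 = 4.49

4.49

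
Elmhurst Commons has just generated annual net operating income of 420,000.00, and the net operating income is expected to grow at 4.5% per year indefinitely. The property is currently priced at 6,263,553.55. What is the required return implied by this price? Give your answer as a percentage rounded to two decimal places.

D₁ = 420,000.00 × 1.045 = 438,900.0000
P = D₁/(r − g) ⇒ r = D₁/P + g = 438,900.0000/6,263,553.55 + 0.045 = 0.070072 + 0.045 = 0.115072

11.51%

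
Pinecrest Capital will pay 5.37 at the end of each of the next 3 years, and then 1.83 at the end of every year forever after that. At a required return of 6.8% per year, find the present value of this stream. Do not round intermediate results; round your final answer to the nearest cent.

36.24

PV of 3-year annuity: 5.37 × [1 − (1+0.068)^−3] / 0.068 = 14.14423
Perpetuity value at year 3: 1.83 / 0.068 = 26.91176
PV of perpetuity: 26.91176 / (1+0.068)^3 = 22.09166
Total PV = 14.14423 + 22.09166 = 36.23589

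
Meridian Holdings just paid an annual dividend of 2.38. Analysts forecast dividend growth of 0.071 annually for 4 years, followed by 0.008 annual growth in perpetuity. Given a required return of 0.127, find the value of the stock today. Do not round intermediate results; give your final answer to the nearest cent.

24.84

D_1 = 2.54898
D_2 = 2.72996
D_3 = 2.92378
D_4 = 3.13137
Terminal value at year 4: TV = D_4×(1+g_2)/(r−g_2) = 3.15642/0.119 = 26.52457
P_0 = D_1/(1+r)^1 + D_2/(1+r)^2 + D_3/(1+r)^3 + D_4/(1+r)^4 + TV/(1+r)^4
    = 2.26174 + 2.14935 + 2.04255 + 1.94106 + 16.44193 = 24.83664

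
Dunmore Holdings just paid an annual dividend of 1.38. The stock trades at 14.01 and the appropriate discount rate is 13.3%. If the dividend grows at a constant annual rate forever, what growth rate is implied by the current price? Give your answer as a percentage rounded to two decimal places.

P = D₀(1+g)/(r−g) ⇒ P(r−g) = D₀(1+g) ⇒ g(P+D₀) = P·r − D₀
g = (P·r − D₀)/(P + D₀) = (14.01×0.133 − 1.38) / (14.01 + 1.38) = 0.031405

3.14%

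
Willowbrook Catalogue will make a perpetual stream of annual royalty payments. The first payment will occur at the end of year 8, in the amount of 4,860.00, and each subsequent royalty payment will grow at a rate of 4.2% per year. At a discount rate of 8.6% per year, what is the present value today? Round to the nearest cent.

61997.59

Value at end of year 7: C₁ / (r − g) = 4,860.00 / (0.086 − 0.042) = 110,454.5455
Discount to today: PV = 110,454.5455 / (1 + 0.086)^7 = 110,454.5455 / 1.781594 = 61,997.59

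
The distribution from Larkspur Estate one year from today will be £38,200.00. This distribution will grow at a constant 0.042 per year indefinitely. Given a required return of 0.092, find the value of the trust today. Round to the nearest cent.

Growing perpetuity: P = D₁ / (r − g) = £38,200.0000 / (0.092 − 0.042) = £764,000.00

£764000.00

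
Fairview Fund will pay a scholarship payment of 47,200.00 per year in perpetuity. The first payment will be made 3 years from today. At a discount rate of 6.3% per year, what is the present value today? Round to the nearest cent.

663032.66

Value at end of year 2: C / r = 47,200.00 / 0.063 = 749,206.3492
Discount to today: PV = 749,206.3492 / (1 + 0.063)^2 = 749,206.3492 / 1.129969 = 663,032.66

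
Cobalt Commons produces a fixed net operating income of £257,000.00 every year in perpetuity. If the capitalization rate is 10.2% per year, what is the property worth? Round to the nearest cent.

£2519607.84

Level perpetuity: PV = C / r = £257,000.00 / 0.102 = £2,519,607.84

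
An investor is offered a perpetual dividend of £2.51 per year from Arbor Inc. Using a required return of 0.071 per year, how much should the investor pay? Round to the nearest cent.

£35.35

Level perpetuity: PV = C / r = £2.51 / 0.071 = £35.35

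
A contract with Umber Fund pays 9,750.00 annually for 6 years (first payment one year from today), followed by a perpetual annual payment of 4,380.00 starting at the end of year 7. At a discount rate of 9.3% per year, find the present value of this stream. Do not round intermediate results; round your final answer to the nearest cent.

PV of 6-year annuity: 9,750.00 × [1 − (1+0.093)^−6] / 0.093 = 43349.24736
Perpetuity value at year 6: 4,380.00 / 0.093 = 47096.77419
PV of perpetuity: 47096.77419 / (1+0.093)^6 = 27622.95846
Total PV = 43349.24736 + 27622.95846 = 70972.20582

70972.21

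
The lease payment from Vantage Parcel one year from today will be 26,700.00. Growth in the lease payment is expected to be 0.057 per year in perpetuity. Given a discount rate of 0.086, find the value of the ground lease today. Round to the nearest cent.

Growing perpetuity: P = D₁ / (r − g) = 26,700.0000 / (0.086 − 0.057) = 920,689.66

920689.66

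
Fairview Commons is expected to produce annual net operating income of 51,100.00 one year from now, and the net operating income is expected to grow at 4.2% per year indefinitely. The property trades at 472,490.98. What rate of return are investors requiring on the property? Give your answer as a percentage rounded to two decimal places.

15.02%

P = D₁/(r − g) ⇒ r = D₁/P + g = 51,100.0000/472,490.98 + 0.042 = 0.108150 + 0.042 = 0.150150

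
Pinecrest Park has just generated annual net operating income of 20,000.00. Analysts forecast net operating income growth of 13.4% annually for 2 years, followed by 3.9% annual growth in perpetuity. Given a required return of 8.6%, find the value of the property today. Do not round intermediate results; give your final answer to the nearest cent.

D_1 = 22680.00000
D_2 = 25719.12000
Terminal value at year 2: TV = D_2×(1+g_2)/(r−g_2) = 26722.16568/0.047 = 568556.71660
P_0 = D_1/(1+r)^1 + D_2/(1+r)^2 + TV/(1+r)^2
    = 20883.97790 + 21807.02665 + 482074.48270 = 524765.48725

524765.49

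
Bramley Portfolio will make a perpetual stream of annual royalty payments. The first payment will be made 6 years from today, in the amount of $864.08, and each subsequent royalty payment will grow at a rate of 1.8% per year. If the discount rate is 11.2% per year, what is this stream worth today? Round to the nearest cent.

Value at end of year 5: C₁ / (r − g) = $864.08 / (0.112 − 0.018) = $9,192.3404
Discount to today: PV = $9,192.3404 / (1 + 0.112)^5 = $9,192.3404 / 1.700294 = $5,406.33

$5406.33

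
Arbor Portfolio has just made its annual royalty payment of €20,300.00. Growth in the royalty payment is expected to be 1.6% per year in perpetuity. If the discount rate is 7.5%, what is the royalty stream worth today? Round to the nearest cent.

€349572.88

D₁ = D₀ × (1 + g) = €20,300.00 × 1.016 = €20,624.8000
Growing perpetuity: P = D₁ / (r − g) = €20,624.8000 / (0.075 − 0.016) = €349,572.88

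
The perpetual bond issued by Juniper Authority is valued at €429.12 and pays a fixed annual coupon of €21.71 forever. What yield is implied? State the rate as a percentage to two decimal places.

5.06%

P = C/r ⇒ r = C/P = €21.71/€429.12 = 0.050592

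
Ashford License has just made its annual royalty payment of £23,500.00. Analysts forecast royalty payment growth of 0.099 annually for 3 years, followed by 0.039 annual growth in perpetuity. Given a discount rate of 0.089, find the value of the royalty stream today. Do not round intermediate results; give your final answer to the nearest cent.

£573709.24

D_1 = 25826.50000
D_2 = 28383.32350
D_3 = 31193.27253
Terminal value at year 3: TV = D_3×(1+g_2)/(r−g_2) = 32409.81016/0.05 = 648196.20310
P_0 = D_1/(1+r)^1 + D_2/(1+r)^2 + D_3/(1+r)^3 + TV/(1+r)^3
    = 23715.79431 + 23933.57020 + 24153.34586 + 501906.52704 = 573709.23740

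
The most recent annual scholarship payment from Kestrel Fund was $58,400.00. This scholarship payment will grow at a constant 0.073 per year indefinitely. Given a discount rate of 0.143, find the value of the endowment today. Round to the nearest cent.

$895188.57

D₁ = D₀ × (1 + g) = $58,400.00 × 1.073 = $62,663.2000
Growing perpetuity: P = D₁ / (r − g) = $62,663.2000 / (0.143 − 0.073) = $895,188.57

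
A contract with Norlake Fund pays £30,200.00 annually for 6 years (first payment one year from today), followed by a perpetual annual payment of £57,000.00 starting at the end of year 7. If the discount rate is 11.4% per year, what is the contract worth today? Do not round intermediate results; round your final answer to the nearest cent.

£387916.16

PV of 6-year annuity: £30,200.00 × [1 − (1+0.114)^−6] / 0.114 = 126303.43508
Perpetuity value at year 6: £57,000.00 / 0.114 = 500000.00000
PV of perpetuity: 500000.00000 / (1+0.114)^6 = 261612.72187
Total PV = 126303.43508 + 261612.72187 = 387916.15695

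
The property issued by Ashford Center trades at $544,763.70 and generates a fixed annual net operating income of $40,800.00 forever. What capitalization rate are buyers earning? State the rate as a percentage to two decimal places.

P = C/r ⇒ r = C/P = $40,800.00/$544,763.70 = 0.074895

7.49%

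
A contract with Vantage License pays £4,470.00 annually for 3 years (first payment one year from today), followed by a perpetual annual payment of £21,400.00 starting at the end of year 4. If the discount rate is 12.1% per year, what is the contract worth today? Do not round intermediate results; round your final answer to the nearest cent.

£136266.27

PV of 3-year annuity: £4,470.00 × [1 − (1+0.121)^−3] / 0.121 = 10717.76359
Perpetuity value at year 3: £21,400.00 / 0.121 = 176859.50413
PV of perpetuity: 176859.50413 / (1+0.121)^3 = 125548.51068
Total PV = 10717.76359 + 125548.51068 = 136266.27426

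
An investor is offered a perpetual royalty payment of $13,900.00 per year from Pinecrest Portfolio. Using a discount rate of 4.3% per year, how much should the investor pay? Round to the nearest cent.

$323255.81

Level perpetuity: PV = C / r = $13,900.00 / 0.043 = $323,255.81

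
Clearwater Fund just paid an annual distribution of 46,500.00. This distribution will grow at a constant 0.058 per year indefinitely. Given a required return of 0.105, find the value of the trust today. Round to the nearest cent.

D₁ = D₀ × (1 + g) = 46,500.00 × 1.058 = 49,197.0000
Growing perpetuity: P = D₁ / (r − g) = 49,197.0000 / (0.105 − 0.058) = 1,046,744.68

1046744.68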